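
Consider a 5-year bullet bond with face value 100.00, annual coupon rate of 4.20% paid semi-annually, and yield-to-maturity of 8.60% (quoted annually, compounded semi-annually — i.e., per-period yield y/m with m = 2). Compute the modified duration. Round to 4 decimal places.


Coupon per period c = face * coupon_rate / m = 2.100000
Periods per year m = 2; per-period yield y/m = 0.043000
Number of cashflows N = 10
Cashflows (t years, CF_t, discount factor 1/(1+y/m)^(m*t), PV):
  t = 0.5000: CF_t = 2.100000, DF = 0.958773, PV = 2.013423
  t = 1.0000: CF_t = 2.100000, DF = 0.919245, PV = 1.930415
  t = 1.5000: CF_t = 2.100000, DF = 0.881347, PV = 1.850829
  t = 2.0000: CF_t = 2.100000, DF = 0.845012, PV = 1.774525
  t = 2.5000: CF_t = 2.100000, DF = 0.810174, PV = 1.701366
  t = 3.0000: CF_t = 2.100000, DF = 0.776773, PV = 1.631223
  t = 3.5000: CF_t = 2.100000, DF = 0.744749, PV = 1.563973
  t = 4.0000: CF_t = 2.100000, DF = 0.714045, PV = 1.499494
  t = 4.5000: CF_t = 2.100000, DF = 0.684607, PV = 1.437674
  t = 5.0000: CF_t = 102.100000, DF = 0.656382, PV = 67.016641
Price P = sum_t PV_t = 82.419564
First compute Macaulay numerator sum_t t * PV_t:
  t * PV_t at t = 0.5000: 1.006711
  t * PV_t at t = 1.0000: 1.930415
  t * PV_t at t = 1.5000: 2.776244
  t * PV_t at t = 2.0000: 3.549050
  t * PV_t at t = 2.5000: 4.253415
  t * PV_t at t = 3.0000: 4.893670
  t * PV_t at t = 3.5000: 5.473904
  t * PV_t at t = 4.0000: 5.997977
  t * PV_t at t = 4.5000: 6.469534
  t * PV_t at t = 5.0000: 335.083206
Macaulay duration D = 371.434127 / 82.419564 = 4.506626
Modified duration = D / (1 + y/m) = 4.506626 / (1 + 0.043000) = 4.320830

Answer: Modified duration = 4.3208


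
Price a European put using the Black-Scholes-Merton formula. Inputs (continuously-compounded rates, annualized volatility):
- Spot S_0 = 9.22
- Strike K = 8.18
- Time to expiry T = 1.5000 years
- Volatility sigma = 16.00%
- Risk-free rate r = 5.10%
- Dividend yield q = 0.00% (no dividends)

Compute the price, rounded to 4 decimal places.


Answer: Price = 0.1358

Derivation:
d1 = (ln(S/K) + (r - q + 0.5*sigma^2) * T) / (sigma * sqrt(T)) = 1.09912119
d2 = d1 - sigma * sqrt(T) = 0.90316201
exp(-rT) = 0.92635291; exp(-qT) = 1.00000000
P = K * exp(-rT) * N(-d2) - S_0 * exp(-qT) * N(-d1)
N(-d1) = 0.13585760; N(-d2) = 0.18321996
P = 8.1800 * 0.92635291 * 0.18321996 - 9.2200 * 1.00000000 * 0.13585760 = 0.1358


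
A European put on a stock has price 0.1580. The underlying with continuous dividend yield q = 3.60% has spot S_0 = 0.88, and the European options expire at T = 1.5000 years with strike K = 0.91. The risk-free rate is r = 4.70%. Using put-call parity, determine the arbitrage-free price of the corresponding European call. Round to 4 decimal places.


Answer: Call price = 0.1437

Derivation:
Put-call parity: C - P = S_0 * exp(-qT) - K * exp(-rT).
S_0 * exp(-qT) = 0.8800 * 0.94743211 = 0.83374025
K * exp(-rT) = 0.9100 * 0.93192774 = 0.84805424
C = P + S*exp(-qT) - K*exp(-rT)
C = 0.1580 + 0.83374025 - 0.84805424 = 0.1437


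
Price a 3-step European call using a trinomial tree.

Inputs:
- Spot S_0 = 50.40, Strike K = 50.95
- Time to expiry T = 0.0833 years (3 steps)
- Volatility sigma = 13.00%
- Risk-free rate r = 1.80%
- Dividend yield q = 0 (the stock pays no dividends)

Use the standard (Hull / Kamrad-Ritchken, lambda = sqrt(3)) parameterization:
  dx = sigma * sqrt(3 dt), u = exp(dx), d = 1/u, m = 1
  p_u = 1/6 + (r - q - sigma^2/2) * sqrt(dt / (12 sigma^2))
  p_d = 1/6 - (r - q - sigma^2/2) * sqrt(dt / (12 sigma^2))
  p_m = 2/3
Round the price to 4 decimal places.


Answer: Price = V(0,0) = 0.5537

Derivation:
dt = T/N = 0.027767; dx = sigma*sqrt(3*dt) = 0.037520
u = exp(dx) = 1.038233; d = 1/u = 0.963175
p_u = 0.170200, p_m = 0.666667, p_d = 0.163133
Discount per step: exp(-r*dt) = 0.999500
Stock lattice S(k, j) with j the centered position index:
  k=0: S(0,+0) = 50.4000
  k=1: S(1,-1) = 48.5440; S(1,+0) = 50.4000; S(1,+1) = 52.3269
  k=2: S(2,-2) = 46.7564; S(2,-1) = 48.5440; S(2,+0) = 50.4000; S(2,+1) = 52.3269; S(2,+2) = 54.3276
  k=3: S(3,-3) = 45.0346; S(3,-2) = 46.7564; S(3,-1) = 48.5440; S(3,+0) = 50.4000; S(3,+1) = 52.3269; S(3,+2) = 54.3276; S(3,+3) = 56.4047
Terminal payoffs V(N, j) = max(S_T - K, 0):
  V(3,-3) = 0.000000; V(3,-2) = 0.000000; V(3,-1) = 0.000000; V(3,+0) = 0.000000; V(3,+1) = 1.376945; V(3,+2) = 3.377563; V(3,+3) = 5.454670
Backward induction: V(k, j) = exp(-r*dt) * [p_u * V(k+1, j+1) + p_m * V(k+1, j) + p_d * V(k+1, j-1)]
  V(2,-2) = exp(-r*dt) * [p_u*0.000000 + p_m*0.000000 + p_d*0.000000] = 0.000000
  V(2,-1) = exp(-r*dt) * [p_u*0.000000 + p_m*0.000000 + p_d*0.000000] = 0.000000
  V(2,+0) = exp(-r*dt) * [p_u*1.376945 + p_m*0.000000 + p_d*0.000000] = 0.234239
  V(2,+1) = exp(-r*dt) * [p_u*3.377563 + p_m*1.376945 + p_d*0.000000] = 1.492080
  V(2,+2) = exp(-r*dt) * [p_u*5.454670 + p_m*3.377563 + p_d*1.376945] = 3.403019
  V(1,-1) = exp(-r*dt) * [p_u*0.234239 + p_m*0.000000 + p_d*0.000000] = 0.039848
  V(1,+0) = exp(-r*dt) * [p_u*1.492080 + p_m*0.234239 + p_d*0.000000] = 0.409907
  V(1,+1) = exp(-r*dt) * [p_u*3.403019 + p_m*1.492080 + p_d*0.234239] = 1.611322
  V(0,+0) = exp(-r*dt) * [p_u*1.611322 + p_m*0.409907 + p_d*0.039848] = 0.553743


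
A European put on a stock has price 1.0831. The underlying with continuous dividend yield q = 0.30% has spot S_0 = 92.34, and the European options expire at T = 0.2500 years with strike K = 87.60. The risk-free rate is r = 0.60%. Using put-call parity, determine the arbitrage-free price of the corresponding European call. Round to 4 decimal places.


Answer: Call price = 5.8852

Derivation:
Put-call parity: C - P = S_0 * exp(-qT) - K * exp(-rT).
S_0 * exp(-qT) = 92.3400 * 0.99925028 = 92.27077096
K * exp(-rT) = 87.6000 * 0.99850112 = 87.46869850
C = P + S*exp(-qT) - K*exp(-rT)
C = 1.0831 + 92.27077096 - 87.46869850 = 5.8852


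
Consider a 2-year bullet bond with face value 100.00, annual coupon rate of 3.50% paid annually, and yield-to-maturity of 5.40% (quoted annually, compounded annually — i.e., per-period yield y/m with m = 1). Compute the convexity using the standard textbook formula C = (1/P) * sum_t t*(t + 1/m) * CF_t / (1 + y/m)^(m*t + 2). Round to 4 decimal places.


Answer: Convexity = 5.2770

Derivation:
Coupon per period c = face * coupon_rate / m = 3.500000
Periods per year m = 1; per-period yield y/m = 0.054000
Number of cashflows N = 2
Cashflows (t years, CF_t, discount factor 1/(1+y/m)^(m*t), PV):
  t = 1.0000: CF_t = 3.500000, DF = 0.948767, PV = 3.320683
  t = 2.0000: CF_t = 103.500000, DF = 0.900158, PV = 93.166360
Price P = sum_t PV_t = 96.487043
Convexity numerator sum_t t*(t + 1/m) * CF_t / (1+y/m)^(m*t + 2):
  t = 1.0000: term = 5.978279
  t = 2.0000: term = 503.186704
Convexity = (1/P) * sum = 509.164983 / 96.487043 = 5.277030


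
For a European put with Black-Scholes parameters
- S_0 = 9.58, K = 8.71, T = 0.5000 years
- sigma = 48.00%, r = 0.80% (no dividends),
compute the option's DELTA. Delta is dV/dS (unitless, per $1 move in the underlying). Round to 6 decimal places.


Answer: Delta = -0.322043

Derivation:
d1 = 0.4619935221; d2 = 0.1225822671
phi(d1) = 0.3585606198; exp(-qT) = 1.0000000000; exp(-rT) = 0.9960079893
N(-d1) = 0.3220429829
Delta = -exp(-qT) * N(-d1) = -1.0000000000 * 0.3220429829 = -0.322043


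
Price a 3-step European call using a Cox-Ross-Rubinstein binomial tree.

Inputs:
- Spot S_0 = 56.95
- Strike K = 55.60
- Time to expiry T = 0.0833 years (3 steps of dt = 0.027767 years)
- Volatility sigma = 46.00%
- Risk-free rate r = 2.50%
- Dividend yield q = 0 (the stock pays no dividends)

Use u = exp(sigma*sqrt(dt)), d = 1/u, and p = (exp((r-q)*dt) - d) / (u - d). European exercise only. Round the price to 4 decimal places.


dt = T/N = 0.027767
u = exp(sigma*sqrt(dt)) = 1.079666; d = 1/u = 0.926213
p = (exp((r-q)*dt) - d) / (u - d) = 0.485372
Discount per step: exp(-r*dt) = 0.999306
Stock lattice S(k, i) with i counting down-moves:
  k=0: S(0,0) = 56.9500
  k=1: S(1,0) = 61.4870; S(1,1) = 52.7478
  k=2: S(2,0) = 66.3853; S(2,1) = 56.9500; S(2,2) = 48.8557
  k=3: S(3,0) = 71.6740; S(3,1) = 61.4870; S(3,2) = 52.7478; S(3,3) = 45.2508
Terminal payoffs V(N, i) = max(S_T - K, 0):
  V(3,0) = 16.073973; V(3,1) = 5.886954; V(3,2) = 0.000000; V(3,3) = 0.000000
Backward induction: V(k, i) = exp(-r*dt) * [p * V(k+1, i) + (1-p) * V(k+1, i+1)].
  V(2,0) = exp(-r*dt) * [p*16.073973 + (1-p)*5.886954] = 10.823929
  V(2,1) = exp(-r*dt) * [p*5.886954 + (1-p)*0.000000] = 2.855378
  V(2,2) = exp(-r*dt) * [p*0.000000 + (1-p)*0.000000] = 0.000000
  V(1,0) = exp(-r*dt) * [p*10.823929 + (1-p)*2.855378] = 6.718423
  V(1,1) = exp(-r*dt) * [p*2.855378 + (1-p)*0.000000] = 1.384958
  V(0,0) = exp(-r*dt) * [p*6.718423 + (1-p)*1.384958] = 3.970914

Answer: Price = V(0,0) = 3.9709


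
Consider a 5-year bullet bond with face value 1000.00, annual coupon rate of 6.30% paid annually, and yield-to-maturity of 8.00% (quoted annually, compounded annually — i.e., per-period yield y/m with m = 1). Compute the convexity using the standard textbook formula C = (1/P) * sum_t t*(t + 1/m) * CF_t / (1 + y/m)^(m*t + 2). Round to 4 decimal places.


Answer: Convexity = 21.7717

Derivation:
Coupon per period c = face * coupon_rate / m = 63.000000
Periods per year m = 1; per-period yield y/m = 0.080000
Number of cashflows N = 5
Cashflows (t years, CF_t, discount factor 1/(1+y/m)^(m*t), PV):
  t = 1.0000: CF_t = 63.000000, DF = 0.925926, PV = 58.333333
  t = 2.0000: CF_t = 63.000000, DF = 0.857339, PV = 54.012346
  t = 3.0000: CF_t = 63.000000, DF = 0.793832, PV = 50.011431
  t = 4.0000: CF_t = 63.000000, DF = 0.735030, PV = 46.306881
  t = 5.0000: CF_t = 1063.000000, DF = 0.680583, PV = 723.459938
Price P = sum_t PV_t = 932.123929
Convexity numerator sum_t t*(t + 1/m) * CF_t / (1+y/m)^(m*t + 2):
  t = 1.0000: term = 100.022862
  t = 2.0000: term = 277.841284
  t = 3.0000: term = 514.520897
  t = 4.0000: term = 794.013730
  t = 5.0000: term = 18607.508705
Convexity = (1/P) * sum = 20293.907478 / 932.123929 = 21.771684


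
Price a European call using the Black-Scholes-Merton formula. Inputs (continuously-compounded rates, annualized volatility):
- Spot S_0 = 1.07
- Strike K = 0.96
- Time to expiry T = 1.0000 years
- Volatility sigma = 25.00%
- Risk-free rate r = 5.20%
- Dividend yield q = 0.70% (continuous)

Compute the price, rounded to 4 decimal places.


d1 = (ln(S/K) + (r - q + 0.5*sigma^2) * T) / (sigma * sqrt(T)) = 0.73892257
d2 = d1 - sigma * sqrt(T) = 0.48892257
exp(-rT) = 0.94932887; exp(-qT) = 0.99302444
C = S_0 * exp(-qT) * N(d1) - K * exp(-rT) * N(d2)
N(d1) = 0.77002299; N(d2) = 0.68755174
C = 1.0700 * 0.99302444 * 0.77002299 - 0.9600 * 0.94932887 * 0.68755174 = 0.1916

Answer: Price = 0.1916


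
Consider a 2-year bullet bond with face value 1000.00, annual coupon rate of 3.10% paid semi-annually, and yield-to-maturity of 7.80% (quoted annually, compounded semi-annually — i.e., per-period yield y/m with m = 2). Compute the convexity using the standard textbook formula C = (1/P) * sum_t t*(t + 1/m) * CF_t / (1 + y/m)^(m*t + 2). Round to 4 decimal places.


Coupon per period c = face * coupon_rate / m = 15.500000
Periods per year m = 2; per-period yield y/m = 0.039000
Number of cashflows N = 4
Cashflows (t years, CF_t, discount factor 1/(1+y/m)^(m*t), PV):
  t = 0.5000: CF_t = 15.500000, DF = 0.962464, PV = 14.918191
  t = 1.0000: CF_t = 15.500000, DF = 0.926337, PV = 14.358220
  t = 1.5000: CF_t = 15.500000, DF = 0.891566, PV = 13.819269
  t = 2.0000: CF_t = 1015.500000, DF = 0.858100, PV = 871.400365
Price P = sum_t PV_t = 914.496044
Convexity numerator sum_t t*(t + 1/m) * CF_t / (1+y/m)^(m*t + 2):
  t = 0.5000: term = 6.909634
  t = 1.0000: term = 19.950821
  t = 1.5000: term = 38.403890
  t = 2.0000: term = 4036.051012
Convexity = (1/P) * sum = 4101.315357 / 914.496044 = 4.484782

Answer: Convexity = 4.4848


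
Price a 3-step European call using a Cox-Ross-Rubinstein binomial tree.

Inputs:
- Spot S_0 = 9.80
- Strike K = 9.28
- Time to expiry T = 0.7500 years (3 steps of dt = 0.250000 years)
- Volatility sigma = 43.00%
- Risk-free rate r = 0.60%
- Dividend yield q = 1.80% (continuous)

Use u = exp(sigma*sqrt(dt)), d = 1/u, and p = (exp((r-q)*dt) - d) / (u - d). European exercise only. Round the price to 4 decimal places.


dt = T/N = 0.250000
u = exp(sigma*sqrt(dt)) = 1.239862; d = 1/u = 0.806541
p = (exp((r-q)*dt) - d) / (u - d) = 0.439543
Discount per step: exp(-r*dt) = 0.998501
Stock lattice S(k, i) with i counting down-moves:
  k=0: S(0,0) = 9.8000
  k=1: S(1,0) = 12.1506; S(1,1) = 7.9041
  k=2: S(2,0) = 15.0651; S(2,1) = 9.8000; S(2,2) = 6.3750
  k=3: S(3,0) = 18.6787; S(3,1) = 12.1506; S(3,2) = 7.9041; S(3,3) = 5.1417
Terminal payoffs V(N, i) = max(S_T - K, 0):
  V(3,0) = 9.398673; V(3,1) = 2.870647; V(3,2) = 0.000000; V(3,3) = 0.000000
Backward induction: V(k, i) = exp(-r*dt) * [p * V(k+1, i) + (1-p) * V(k+1, i+1)].
  V(2,0) = exp(-r*dt) * [p*9.398673 + (1-p)*2.870647] = 5.731393
  V(2,1) = exp(-r*dt) * [p*2.870647 + (1-p)*0.000000] = 1.259882
  V(2,2) = exp(-r*dt) * [p*0.000000 + (1-p)*0.000000] = 0.000000
  V(1,0) = exp(-r*dt) * [p*5.731393 + (1-p)*1.259882] = 3.220470
  V(1,1) = exp(-r*dt) * [p*1.259882 + (1-p)*0.000000] = 0.552942
  V(0,0) = exp(-r*dt) * [p*3.220470 + (1-p)*0.552942] = 1.722850

Answer: Price = V(0,0) = 1.7228


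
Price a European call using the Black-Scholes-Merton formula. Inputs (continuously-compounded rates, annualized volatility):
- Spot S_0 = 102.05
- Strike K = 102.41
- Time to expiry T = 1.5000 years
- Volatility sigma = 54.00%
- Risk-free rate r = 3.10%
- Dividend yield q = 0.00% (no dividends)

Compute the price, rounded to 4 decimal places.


Answer: Price = 28.0856

Derivation:
d1 = (ln(S/K) + (r - q + 0.5*sigma^2) * T) / (sigma * sqrt(T)) = 0.39566597
d2 = d1 - sigma * sqrt(T) = -0.26569627
exp(-rT) = 0.95456456; exp(-qT) = 1.00000000
C = S_0 * exp(-qT) * N(d1) - K * exp(-rT) * N(d2)
N(d1) = 0.65382427; N(d2) = 0.39523657
C = 102.0500 * 1.00000000 * 0.65382427 - 102.4100 * 0.95456456 * 0.39523657 = 28.0856


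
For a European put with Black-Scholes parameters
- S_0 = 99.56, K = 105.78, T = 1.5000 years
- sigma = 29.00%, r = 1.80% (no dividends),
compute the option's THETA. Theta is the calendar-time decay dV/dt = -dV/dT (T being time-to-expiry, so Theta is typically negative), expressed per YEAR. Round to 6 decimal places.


d1 = 0.0829842411; d2 = -0.2721917716
phi(d1) = 0.3975710076; exp(-qT) = 1.0000000000; exp(-rT) = 0.9733612415
Theta = -S*exp(-qT)*phi(d1)*sigma/(2*sqrt(T)) + r*K*exp(-rT)*N(-d2) - q*S*exp(-qT)*N(-d1)
N(-d1) = 0.4669320351; N(-d2) = 0.6072627158; sqrt(T) = 1.2247448714
Term 1 = -99.5600 * 1.0000000000 * 0.3975710076 * 0.2900 / (2 * 1.2247448714) = -4.6862123810
Term 2 = 0.0180 * 105.7800 * 0.9733612415 * 0.6072627158 = 1.1254513702
Term 3 = 0 (no dividend yield, q = 0)
Theta = -4.6862123810 + (1.1254513702) + (0.0000000000) = -3.560761

Answer: Theta = -3.560761


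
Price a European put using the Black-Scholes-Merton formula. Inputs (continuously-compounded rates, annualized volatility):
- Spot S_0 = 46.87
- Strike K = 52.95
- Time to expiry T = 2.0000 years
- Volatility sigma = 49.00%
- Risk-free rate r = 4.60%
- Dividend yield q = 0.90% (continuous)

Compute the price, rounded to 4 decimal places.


Answer: Price = 13.9431

Derivation:
d1 = (ln(S/K) + (r - q + 0.5*sigma^2) * T) / (sigma * sqrt(T)) = 0.27725764
d2 = d1 - sigma * sqrt(T) = -0.41570701
exp(-rT) = 0.91210515; exp(-qT) = 0.98216103
P = K * exp(-rT) * N(-d2) - S_0 * exp(-qT) * N(-d1)
N(-d1) = 0.39079114; N(-d2) = 0.66118779
P = 52.9500 * 0.91210515 * 0.66118779 - 46.8700 * 0.98216103 * 0.39079114 = 13.9431


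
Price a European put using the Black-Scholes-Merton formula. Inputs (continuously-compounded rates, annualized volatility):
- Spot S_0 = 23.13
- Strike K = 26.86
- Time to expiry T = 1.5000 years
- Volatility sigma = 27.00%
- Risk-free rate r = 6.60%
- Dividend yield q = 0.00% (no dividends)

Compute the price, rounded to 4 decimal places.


Answer: Price = 3.7513

Derivation:
d1 = (ln(S/K) + (r - q + 0.5*sigma^2) * T) / (sigma * sqrt(T)) = 0.01260213
d2 = d1 - sigma * sqrt(T) = -0.31807899
exp(-rT) = 0.90574271; exp(-qT) = 1.00000000
P = K * exp(-rT) * N(-d2) - S_0 * exp(-qT) * N(-d1)
N(-d1) = 0.49497261; N(-d2) = 0.62478749
P = 26.8600 * 0.90574271 * 0.62478749 - 23.1300 * 1.00000000 * 0.49497261 = 3.7513


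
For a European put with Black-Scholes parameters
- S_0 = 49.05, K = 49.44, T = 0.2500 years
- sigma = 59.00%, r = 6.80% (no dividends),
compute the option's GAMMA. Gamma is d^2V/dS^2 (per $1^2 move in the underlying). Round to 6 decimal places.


d1 = 0.1782809250; d2 = -0.1167190750
phi(d1) = 0.3926523841; exp(-qT) = 1.0000000000; exp(-rT) = 0.9831436846
Gamma = exp(-qT) * phi(d1) / (S * sigma * sqrt(T)) = 1.0000000000 * 0.3926523841 / (49.0500 * 0.5900 * 0.5000000000) = 0.027136

Answer: Gamma = 0.027136


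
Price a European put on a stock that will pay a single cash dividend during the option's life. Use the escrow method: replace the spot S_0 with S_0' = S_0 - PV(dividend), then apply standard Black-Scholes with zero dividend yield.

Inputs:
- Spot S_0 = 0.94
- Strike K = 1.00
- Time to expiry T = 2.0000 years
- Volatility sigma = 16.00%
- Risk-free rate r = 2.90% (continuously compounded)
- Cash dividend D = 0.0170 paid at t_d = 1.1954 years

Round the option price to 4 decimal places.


PV(D) = D * exp(-r * t_d) = 0.0170 * 0.96592740 = 0.01642077
S_0' = S_0 - PV(D) = 0.9400 - 0.01642077 = 0.92357923
d1 = (ln(S_0'/K) + (r + sigma^2/2)*T) / (sigma*sqrt(T)) = 0.01812542
d2 = d1 - sigma*sqrt(T) = -0.20814875
exp(-rT) = 0.94364995
N(-d1) = 0.49276940; N(-d2) = 0.58244359
P = K * exp(-rT) * N(-d2) - S_0' * N(-d1) = 1.0000 * 0.94364995 * 0.58244359 - 0.92357923 * 0.49276940 = 0.0945

Answer: Price = 0.0945


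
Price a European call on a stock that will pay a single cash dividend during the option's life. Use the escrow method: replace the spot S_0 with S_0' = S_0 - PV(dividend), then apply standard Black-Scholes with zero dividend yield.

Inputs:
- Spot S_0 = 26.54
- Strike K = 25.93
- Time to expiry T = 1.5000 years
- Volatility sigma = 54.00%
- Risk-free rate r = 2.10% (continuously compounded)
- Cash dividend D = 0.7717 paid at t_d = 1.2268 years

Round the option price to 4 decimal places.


Answer: Price = 6.9322

Derivation:
PV(D) = D * exp(-r * t_d) = 0.7717 * 0.97456623 = 0.75207276
S_0' = S_0 - PV(D) = 26.5400 - 0.75207276 = 25.78792724
d1 = (ln(S_0'/K) + (r + sigma^2/2)*T) / (sigma*sqrt(T)) = 0.37000275
d2 = d1 - sigma*sqrt(T) = -0.29135948
exp(-rT) = 0.96899096
N(d1) = 0.64430978; N(d2) = 0.38538820
C = S_0' * N(d1) - K * exp(-rT) * N(d2) = 25.78792724 * 0.64430978 - 25.9300 * 0.96899096 * 0.38538820 = 6.9322


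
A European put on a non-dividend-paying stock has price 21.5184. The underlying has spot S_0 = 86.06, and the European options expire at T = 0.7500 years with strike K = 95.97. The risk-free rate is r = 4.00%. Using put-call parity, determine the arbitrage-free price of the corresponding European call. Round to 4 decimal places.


Put-call parity: C - P = S_0 * exp(-qT) - K * exp(-rT).
S_0 * exp(-qT) = 86.0600 * 1.00000000 = 86.06000000
K * exp(-rT) = 95.9700 * 0.97044553 = 93.13365785
C = P + S*exp(-qT) - K*exp(-rT)
C = 21.5184 + 86.06000000 - 93.13365785 = 14.4447

Answer: Call price = 14.4447


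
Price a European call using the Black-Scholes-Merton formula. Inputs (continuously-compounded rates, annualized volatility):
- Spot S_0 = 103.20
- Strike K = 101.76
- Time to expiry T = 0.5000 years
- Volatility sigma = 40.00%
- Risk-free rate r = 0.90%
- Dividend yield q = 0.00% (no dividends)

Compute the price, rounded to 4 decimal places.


Answer: Price = 12.4725

Derivation:
d1 = (ln(S/K) + (r - q + 0.5*sigma^2) * T) / (sigma * sqrt(T)) = 0.20701171
d2 = d1 - sigma * sqrt(T) = -0.07583100
exp(-rT) = 0.99551011; exp(-qT) = 1.00000000
C = S_0 * exp(-qT) * N(d1) - K * exp(-rT) * N(d2)
N(d1) = 0.58199964; N(d2) = 0.46977678
C = 103.2000 * 1.00000000 * 0.58199964 - 101.7600 * 0.99551011 * 0.46977678 = 12.4725


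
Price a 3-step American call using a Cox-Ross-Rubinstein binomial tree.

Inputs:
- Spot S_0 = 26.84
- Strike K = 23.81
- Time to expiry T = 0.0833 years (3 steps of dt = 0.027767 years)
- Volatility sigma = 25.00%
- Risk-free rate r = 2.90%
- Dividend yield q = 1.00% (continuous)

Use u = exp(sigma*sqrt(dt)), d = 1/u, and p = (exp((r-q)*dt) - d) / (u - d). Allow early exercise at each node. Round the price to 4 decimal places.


dt = T/N = 0.027767
u = exp(sigma*sqrt(dt)) = 1.042538; d = 1/u = 0.959197
p = (exp((r-q)*dt) - d) / (u - d) = 0.495919
Discount per step: exp(-r*dt) = 0.999195
Stock lattice S(k, i) with i counting down-moves:
  k=0: S(0,0) = 26.8400
  k=1: S(1,0) = 27.9817; S(1,1) = 25.7449
  k=2: S(2,0) = 29.1720; S(2,1) = 26.8400; S(2,2) = 24.6944
  k=3: S(3,0) = 30.4129; S(3,1) = 27.9817; S(3,2) = 25.7449; S(3,3) = 23.6868
Terminal payoffs V(N, i) = max(S_T - K, 0):
  V(3,0) = 6.602944; V(3,1) = 4.171726; V(3,2) = 1.934860; V(3,3) = 0.000000
Backward induction: V(k, i) = exp(-r*dt) * [p * V(k+1, i) + (1-p) * V(k+1, i+1)]; then take max(V_cont, immediate exercise) for American.
  V(2,0) = exp(-r*dt) * [p*6.602944 + (1-p)*4.171726] = 5.373084; exercise = 5.362018; V(2,0) = max -> 5.373084
  V(2,1) = exp(-r*dt) * [p*4.171726 + (1-p)*1.934860] = 3.041713; exercise = 3.030000; V(2,1) = max -> 3.041713
  V(2,2) = exp(-r*dt) * [p*1.934860 + (1-p)*0.000000] = 0.958761; exercise = 0.884404; V(2,2) = max -> 0.958761
  V(1,0) = exp(-r*dt) * [p*5.373084 + (1-p)*3.041713] = 4.194505; exercise = 4.171726; V(1,0) = max -> 4.194505
  V(1,1) = exp(-r*dt) * [p*3.041713 + (1-p)*0.958761] = 1.990133; exercise = 1.934860; V(1,1) = max -> 1.990133
  V(0,0) = exp(-r*dt) * [p*4.194505 + (1-p)*1.990133] = 3.080841; exercise = 3.030000; V(0,0) = max -> 3.080841

Answer: Price = V(0,0) = 3.0808


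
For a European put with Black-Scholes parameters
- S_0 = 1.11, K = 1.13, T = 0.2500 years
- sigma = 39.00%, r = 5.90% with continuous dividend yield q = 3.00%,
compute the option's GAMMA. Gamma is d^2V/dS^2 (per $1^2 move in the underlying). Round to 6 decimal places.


d1 = 0.0431019621; d2 = -0.1518980379
phi(d1) = 0.3985718791; exp(-qT) = 0.9925280548; exp(-rT) = 0.9853582484
Gamma = exp(-qT) * phi(d1) / (S * sigma * sqrt(T)) = 0.9925280548 * 0.3985718791 / (1.1100 * 0.3900 * 0.5000000000) = 1.827645

Answer: Gamma = 1.827645


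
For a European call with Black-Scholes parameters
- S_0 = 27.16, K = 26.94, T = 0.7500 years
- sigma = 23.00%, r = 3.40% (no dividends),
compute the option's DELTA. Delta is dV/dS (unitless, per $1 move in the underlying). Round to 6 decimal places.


d1 = 0.2684459444; d2 = 0.0692601016
phi(d1) = 0.3848236330; exp(-qT) = 1.0000000000; exp(-rT) = 0.9748223790
N(d1) = 0.6058219609
Delta = exp(-qT) * N(d1) = 1.0000000000 * 0.6058219609 = 0.605822

Answer: Delta = 0.605822


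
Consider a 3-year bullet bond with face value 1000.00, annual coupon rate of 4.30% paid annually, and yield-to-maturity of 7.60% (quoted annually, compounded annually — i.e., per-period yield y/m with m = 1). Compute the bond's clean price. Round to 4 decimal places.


Answer: Price = 914.3382

Derivation:
Coupon per period c = face * coupon_rate / m = 43.000000
Periods per year m = 1; per-period yield y/m = 0.076000
Number of cashflows N = 3
Cashflows (t years, CF_t, discount factor 1/(1+y/m)^(m*t), PV):
  t = 1.0000: CF_t = 43.000000, DF = 0.929368, PV = 39.962825
  t = 2.0000: CF_t = 43.000000, DF = 0.863725, PV = 37.140172
  t = 3.0000: CF_t = 1043.000000, DF = 0.802718, PV = 837.235229
Price P = sum_t PV_t = 914.338227


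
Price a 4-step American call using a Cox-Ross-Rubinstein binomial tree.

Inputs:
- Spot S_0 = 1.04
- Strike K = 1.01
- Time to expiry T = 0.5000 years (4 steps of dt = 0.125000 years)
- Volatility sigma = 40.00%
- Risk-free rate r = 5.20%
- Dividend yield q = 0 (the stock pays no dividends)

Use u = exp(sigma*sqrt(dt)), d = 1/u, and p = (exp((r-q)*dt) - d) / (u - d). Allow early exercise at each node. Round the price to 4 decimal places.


dt = T/N = 0.125000
u = exp(sigma*sqrt(dt)) = 1.151910; d = 1/u = 0.868123
p = (exp((r-q)*dt) - d) / (u - d) = 0.487683
Discount per step: exp(-r*dt) = 0.993521
Stock lattice S(k, i) with i counting down-moves:
  k=0: S(0,0) = 1.0400
  k=1: S(1,0) = 1.1980; S(1,1) = 0.9028
  k=2: S(2,0) = 1.3800; S(2,1) = 1.0400; S(2,2) = 0.7838
  k=3: S(3,0) = 1.5896; S(3,1) = 1.1980; S(3,2) = 0.9028; S(3,3) = 0.6804
  k=4: S(4,0) = 1.8311; S(4,1) = 1.3800; S(4,2) = 1.0400; S(4,3) = 0.7838; S(4,4) = 0.5907
Terminal payoffs V(N, i) = max(S_T - K, 0):
  V(4,0) = 0.821080; V(4,1) = 0.369972; V(4,2) = 0.030000; V(4,3) = 0.000000; V(4,4) = 0.000000
Backward induction: V(k, i) = exp(-r*dt) * [p * V(k+1, i) + (1-p) * V(k+1, i+1)]; then take max(V_cont, immediate exercise) for American.
  V(3,0) = exp(-r*dt) * [p*0.821080 + (1-p)*0.369972] = 0.586147; exercise = 0.579604; V(3,0) = max -> 0.586147
  V(3,1) = exp(-r*dt) * [p*0.369972 + (1-p)*0.030000] = 0.194530; exercise = 0.187986; V(3,1) = max -> 0.194530
  V(3,2) = exp(-r*dt) * [p*0.030000 + (1-p)*0.000000] = 0.014536; exercise = 0.000000; V(3,2) = max -> 0.014536
  V(3,3) = exp(-r*dt) * [p*0.000000 + (1-p)*0.000000] = 0.000000; exercise = 0.000000; V(3,3) = max -> 0.000000
  V(2,0) = exp(-r*dt) * [p*0.586147 + (1-p)*0.194530] = 0.383017; exercise = 0.369972; V(2,0) = max -> 0.383017
  V(2,1) = exp(-r*dt) * [p*0.194530 + (1-p)*0.014536] = 0.101653; exercise = 0.030000; V(2,1) = max -> 0.101653
  V(2,2) = exp(-r*dt) * [p*0.014536 + (1-p)*0.000000] = 0.007043; exercise = 0.000000; V(2,2) = max -> 0.007043
  V(1,0) = exp(-r*dt) * [p*0.383017 + (1-p)*0.101653] = 0.237322; exercise = 0.187986; V(1,0) = max -> 0.237322
  V(1,1) = exp(-r*dt) * [p*0.101653 + (1-p)*0.007043] = 0.052838; exercise = 0.000000; V(1,1) = max -> 0.052838
  V(0,0) = exp(-r*dt) * [p*0.237322 + (1-p)*0.052838] = 0.141882; exercise = 0.030000; V(0,0) = max -> 0.141882

Answer: Price = V(0,0) = 0.1419


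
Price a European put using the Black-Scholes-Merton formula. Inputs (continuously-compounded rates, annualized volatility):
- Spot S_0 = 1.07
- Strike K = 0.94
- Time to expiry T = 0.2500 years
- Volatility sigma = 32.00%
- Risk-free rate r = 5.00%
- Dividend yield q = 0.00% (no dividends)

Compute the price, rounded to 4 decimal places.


Answer: Price = 0.0163

Derivation:
d1 = (ln(S/K) + (r - q + 0.5*sigma^2) * T) / (sigma * sqrt(T)) = 0.96771283
d2 = d1 - sigma * sqrt(T) = 0.80771283
exp(-rT) = 0.98757780; exp(-qT) = 1.00000000
P = K * exp(-rT) * N(-d2) - S_0 * exp(-qT) * N(-d1)
N(-d1) = 0.16659391; N(-d2) = 0.20962796
P = 0.9400 * 0.98757780 * 0.20962796 - 1.0700 * 1.00000000 * 0.16659391 = 0.0163


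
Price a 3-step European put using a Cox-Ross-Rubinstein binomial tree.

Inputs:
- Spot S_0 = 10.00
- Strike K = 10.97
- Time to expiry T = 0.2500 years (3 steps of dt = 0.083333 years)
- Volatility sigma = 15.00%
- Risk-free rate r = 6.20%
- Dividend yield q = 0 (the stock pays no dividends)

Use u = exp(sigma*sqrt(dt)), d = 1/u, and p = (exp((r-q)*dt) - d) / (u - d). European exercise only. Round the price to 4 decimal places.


dt = T/N = 0.083333
u = exp(sigma*sqrt(dt)) = 1.044252; d = 1/u = 0.957623
p = (exp((r-q)*dt) - d) / (u - d) = 0.548972
Discount per step: exp(-r*dt) = 0.994847
Stock lattice S(k, i) with i counting down-moves:
  k=0: S(0,0) = 10.0000
  k=1: S(1,0) = 10.4425; S(1,1) = 9.5762
  k=2: S(2,0) = 10.9046; S(2,1) = 10.0000; S(2,2) = 9.1704
  k=3: S(3,0) = 11.3872; S(3,1) = 10.4425; S(3,2) = 9.5762; S(3,3) = 8.7818
Terminal payoffs V(N, i) = max(K - S_T, 0):
  V(3,0) = 0.000000; V(3,1) = 0.527476; V(3,2) = 1.393772; V(3,3) = 2.188201
Backward induction: V(k, i) = exp(-r*dt) * [p * V(k+1, i) + (1-p) * V(k+1, i+1)].
  V(2,0) = exp(-r*dt) * [p*0.000000 + (1-p)*0.527476] = 0.236680
  V(2,1) = exp(-r*dt) * [p*0.527476 + (1-p)*1.393772] = 0.913468
  V(2,2) = exp(-r*dt) * [p*1.393772 + (1-p)*2.188201] = 1.743053
  V(1,0) = exp(-r*dt) * [p*0.236680 + (1-p)*0.913468] = 0.539138
  V(1,1) = exp(-r*dt) * [p*0.913468 + (1-p)*1.743053] = 1.280999
  V(0,0) = exp(-r*dt) * [p*0.539138 + (1-p)*1.280999] = 0.869236

Answer: Price = V(0,0) = 0.8692


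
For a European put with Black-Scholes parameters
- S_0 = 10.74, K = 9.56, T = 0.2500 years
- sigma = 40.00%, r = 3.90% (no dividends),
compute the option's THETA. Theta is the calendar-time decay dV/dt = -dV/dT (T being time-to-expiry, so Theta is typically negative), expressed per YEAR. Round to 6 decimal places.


Answer: Theta = -1.202356

Derivation:
d1 = 0.7306868101; d2 = 0.5306868101
phi(d1) = 0.3054741436; exp(-qT) = 1.0000000000; exp(-rT) = 0.9902973771
Theta = -S*exp(-qT)*phi(d1)*sigma/(2*sqrt(T)) + r*K*exp(-rT)*N(-d2) - q*S*exp(-qT)*N(-d1)
N(-d1) = 0.2324852369; N(-d2) = 0.2978179139; sqrt(T) = 0.5000000000
Term 1 = -10.7400 * 1.0000000000 * 0.3054741436 * 0.4000 / (2 * 0.5000000000) = -1.3123169209
Term 2 = 0.0390 * 9.5600 * 0.9902973771 * 0.2978179139 = 0.1099610670
Term 3 = 0 (no dividend yield, q = 0)
Theta = -1.3123169209 + (0.1099610670) + (0.0000000000) = -1.202356


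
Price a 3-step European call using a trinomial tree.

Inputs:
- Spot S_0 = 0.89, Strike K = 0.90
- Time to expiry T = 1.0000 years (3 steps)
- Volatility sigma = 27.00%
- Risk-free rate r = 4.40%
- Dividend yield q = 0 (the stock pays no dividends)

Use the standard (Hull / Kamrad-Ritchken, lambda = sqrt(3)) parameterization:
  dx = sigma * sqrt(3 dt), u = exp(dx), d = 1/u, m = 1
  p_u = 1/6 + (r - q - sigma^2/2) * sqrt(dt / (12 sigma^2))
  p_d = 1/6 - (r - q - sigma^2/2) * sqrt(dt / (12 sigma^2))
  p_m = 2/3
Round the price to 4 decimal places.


dt = T/N = 0.333333; dx = sigma*sqrt(3*dt) = 0.270000
u = exp(dx) = 1.309964; d = 1/u = 0.763379
p_u = 0.171327, p_m = 0.666667, p_d = 0.162006
Discount per step: exp(-r*dt) = 0.985440
Stock lattice S(k, j) with j the centered position index:
  k=0: S(0,+0) = 0.8900
  k=1: S(1,-1) = 0.6794; S(1,+0) = 0.8900; S(1,+1) = 1.1659
  k=2: S(2,-2) = 0.5186; S(2,-1) = 0.6794; S(2,+0) = 0.8900; S(2,+1) = 1.1659; S(2,+2) = 1.5272
  k=3: S(3,-3) = 0.3959; S(3,-2) = 0.5186; S(3,-1) = 0.6794; S(3,+0) = 0.8900; S(3,+1) = 1.1659; S(3,+2) = 1.5272; S(3,+3) = 2.0006
Terminal payoffs V(N, j) = max(S_T - K, 0):
  V(3,-3) = 0.000000; V(3,-2) = 0.000000; V(3,-1) = 0.000000; V(3,+0) = 0.000000; V(3,+1) = 0.265868; V(3,+2) = 0.627246; V(3,+3) = 1.100638
Backward induction: V(k, j) = exp(-r*dt) * [p_u * V(k+1, j+1) + p_m * V(k+1, j) + p_d * V(k+1, j-1)]
  V(2,-2) = exp(-r*dt) * [p_u*0.000000 + p_m*0.000000 + p_d*0.000000] = 0.000000
  V(2,-1) = exp(-r*dt) * [p_u*0.000000 + p_m*0.000000 + p_d*0.000000] = 0.000000
  V(2,+0) = exp(-r*dt) * [p_u*0.265868 + p_m*0.000000 + p_d*0.000000] = 0.044887
  V(2,+1) = exp(-r*dt) * [p_u*0.627246 + p_m*0.265868 + p_d*0.000000] = 0.280565
  V(2,+2) = exp(-r*dt) * [p_u*1.100638 + p_m*0.627246 + p_d*0.265868] = 0.640345
  V(1,-1) = exp(-r*dt) * [p_u*0.044887 + p_m*0.000000 + p_d*0.000000] = 0.007578
  V(1,+0) = exp(-r*dt) * [p_u*0.280565 + p_m*0.044887 + p_d*0.000000] = 0.076858
  V(1,+1) = exp(-r*dt) * [p_u*0.640345 + p_m*0.280565 + p_d*0.044887] = 0.299597
  V(0,+0) = exp(-r*dt) * [p_u*0.299597 + p_m*0.076858 + p_d*0.007578] = 0.102284

Answer: Price = V(0,0) = 0.1023


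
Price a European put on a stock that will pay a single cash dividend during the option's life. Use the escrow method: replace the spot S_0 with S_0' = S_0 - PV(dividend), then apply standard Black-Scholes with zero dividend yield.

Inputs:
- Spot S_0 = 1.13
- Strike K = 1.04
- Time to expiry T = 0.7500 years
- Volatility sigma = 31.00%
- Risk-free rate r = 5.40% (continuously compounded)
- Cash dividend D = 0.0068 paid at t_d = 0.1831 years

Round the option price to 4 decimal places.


Answer: Price = 0.0616

Derivation:
PV(D) = D * exp(-r * t_d) = 0.0068 * 0.99016132 = 0.00673310
S_0' = S_0 - PV(D) = 1.1300 - 0.00673310 = 1.12326690
d1 = (ln(S_0'/K) + (r + sigma^2/2)*T) / (sigma*sqrt(T)) = 0.57197944
d2 = d1 - sigma*sqrt(T) = 0.30351156
exp(-rT) = 0.96030916
N(-d1) = 0.28366795; N(-d2) = 0.38075002
P = K * exp(-rT) * N(-d2) - S_0' * N(-d1) = 1.0400 * 0.96030916 * 0.38075002 - 1.12326690 * 0.28366795 = 0.0616


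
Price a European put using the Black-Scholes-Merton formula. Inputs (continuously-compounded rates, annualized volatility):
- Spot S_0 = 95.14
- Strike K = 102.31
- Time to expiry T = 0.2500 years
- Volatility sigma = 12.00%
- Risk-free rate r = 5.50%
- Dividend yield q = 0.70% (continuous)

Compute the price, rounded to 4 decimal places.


d1 = (ln(S/K) + (r - q + 0.5*sigma^2) * T) / (sigma * sqrt(T)) = -0.98096548
d2 = d1 - sigma * sqrt(T) = -1.04096548
exp(-rT) = 0.98634410; exp(-qT) = 0.99825153
P = K * exp(-rT) * N(-d2) - S_0 * exp(-qT) * N(-d1)
N(-d1) = 0.83669512; N(-d2) = 0.85105422
P = 102.3100 * 0.98634410 * 0.85105422 - 95.1400 * 0.99825153 * 0.83669512 = 6.4183

Answer: Price = 6.4183


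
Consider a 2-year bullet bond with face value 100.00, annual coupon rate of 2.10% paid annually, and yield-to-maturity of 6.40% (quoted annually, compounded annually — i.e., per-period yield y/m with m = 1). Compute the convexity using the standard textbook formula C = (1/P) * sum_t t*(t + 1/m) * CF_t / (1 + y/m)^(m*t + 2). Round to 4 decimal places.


Coupon per period c = face * coupon_rate / m = 2.100000
Periods per year m = 1; per-period yield y/m = 0.064000
Number of cashflows N = 2
Cashflows (t years, CF_t, discount factor 1/(1+y/m)^(m*t), PV):
  t = 1.0000: CF_t = 2.100000, DF = 0.939850, PV = 1.973684
  t = 2.0000: CF_t = 102.100000, DF = 0.883317, PV = 90.186698
Price P = sum_t PV_t = 92.160382
Convexity numerator sum_t t*(t + 1/m) * CF_t / (1+y/m)^(m*t + 2):
  t = 1.0000: term = 3.486779
  t = 2.0000: term = 477.980832
Convexity = (1/P) * sum = 481.467611 / 92.160382 = 5.224236

Answer: Convexity = 5.2242


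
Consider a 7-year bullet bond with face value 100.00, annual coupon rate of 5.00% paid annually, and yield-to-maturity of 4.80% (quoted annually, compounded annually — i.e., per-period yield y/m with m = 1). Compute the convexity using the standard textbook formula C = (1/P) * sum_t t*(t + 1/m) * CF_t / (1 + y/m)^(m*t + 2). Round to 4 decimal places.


Answer: Convexity = 42.1561

Derivation:
Coupon per period c = face * coupon_rate / m = 5.000000
Periods per year m = 1; per-period yield y/m = 0.048000
Number of cashflows N = 7
Cashflows (t years, CF_t, discount factor 1/(1+y/m)^(m*t), PV):
  t = 1.0000: CF_t = 5.000000, DF = 0.954198, PV = 4.770992
  t = 2.0000: CF_t = 5.000000, DF = 0.910495, PV = 4.552474
  t = 3.0000: CF_t = 5.000000, DF = 0.868793, PV = 4.343963
  t = 4.0000: CF_t = 5.000000, DF = 0.829001, PV = 4.145003
  t = 5.0000: CF_t = 5.000000, DF = 0.791031, PV = 3.955156
  t = 6.0000: CF_t = 5.000000, DF = 0.754801, PV = 3.774004
  t = 7.0000: CF_t = 105.000000, DF = 0.720230, PV = 75.624118
Price P = sum_t PV_t = 101.165710
Convexity numerator sum_t t*(t + 1/m) * CF_t / (1+y/m)^(m*t + 2):
  t = 1.0000: term = 8.687927
  t = 2.0000: term = 24.870019
  t = 3.0000: term = 47.461869
  t = 4.0000: term = 75.480072
  t = 5.0000: term = 108.034454
  t = 6.0000: term = 144.320835
  t = 7.0000: term = 3855.900177
Convexity = (1/P) * sum = 4264.755353 / 101.165710 = 42.156135


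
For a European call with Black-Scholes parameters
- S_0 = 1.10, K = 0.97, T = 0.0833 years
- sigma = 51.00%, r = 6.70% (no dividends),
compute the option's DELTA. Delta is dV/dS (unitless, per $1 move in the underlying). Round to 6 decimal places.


Answer: Delta = 0.832967

Derivation:
d1 = 0.9659552095; d2 = 0.8187603386
phi(d1) = 0.2502053579; exp(-qT) = 1.0000000000; exp(-rT) = 0.9944344454
N(d1) = 0.8329667029
Delta = exp(-qT) * N(d1) = 1.0000000000 * 0.8329667029 = 0.832967


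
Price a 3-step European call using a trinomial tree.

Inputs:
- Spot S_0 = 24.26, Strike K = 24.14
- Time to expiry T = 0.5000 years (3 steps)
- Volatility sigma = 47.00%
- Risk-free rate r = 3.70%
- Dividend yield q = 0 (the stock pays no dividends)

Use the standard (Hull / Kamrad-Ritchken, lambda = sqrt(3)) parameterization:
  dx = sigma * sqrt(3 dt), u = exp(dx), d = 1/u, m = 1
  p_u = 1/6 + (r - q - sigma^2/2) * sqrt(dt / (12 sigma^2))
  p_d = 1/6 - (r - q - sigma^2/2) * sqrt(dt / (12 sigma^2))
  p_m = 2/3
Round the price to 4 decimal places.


Answer: Price = V(0,0) = 3.1693

Derivation:
dt = T/N = 0.166667; dx = sigma*sqrt(3*dt) = 0.332340
u = exp(dx) = 1.394227; d = 1/u = 0.717243
p_u = 0.148249, p_m = 0.666667, p_d = 0.185084
Discount per step: exp(-r*dt) = 0.993852
Stock lattice S(k, j) with j the centered position index:
  k=0: S(0,+0) = 24.2600
  k=1: S(1,-1) = 17.4003; S(1,+0) = 24.2600; S(1,+1) = 33.8239
  k=2: S(2,-2) = 12.4803; S(2,-1) = 17.4003; S(2,+0) = 24.2600; S(2,+1) = 33.8239; S(2,+2) = 47.1583
  k=3: S(3,-3) = 8.9514; S(3,-2) = 12.4803; S(3,-1) = 17.4003; S(3,+0) = 24.2600; S(3,+1) = 33.8239; S(3,+2) = 47.1583; S(3,+3) = 65.7493
Terminal payoffs V(N, j) = max(S_T - K, 0):
  V(3,-3) = 0.000000; V(3,-2) = 0.000000; V(3,-1) = 0.000000; V(3,+0) = 0.120000; V(3,+1) = 9.683949; V(3,+2) = 23.018265; V(3,+3) = 41.609329
Backward induction: V(k, j) = exp(-r*dt) * [p_u * V(k+1, j+1) + p_m * V(k+1, j) + p_d * V(k+1, j-1)]
  V(2,-2) = exp(-r*dt) * [p_u*0.000000 + p_m*0.000000 + p_d*0.000000] = 0.000000
  V(2,-1) = exp(-r*dt) * [p_u*0.120000 + p_m*0.000000 + p_d*0.000000] = 0.017681
  V(2,+0) = exp(-r*dt) * [p_u*9.683949 + p_m*0.120000 + p_d*0.000000] = 1.506321
  V(2,+1) = exp(-r*dt) * [p_u*23.018265 + p_m*9.683949 + p_d*0.120000] = 9.829813
  V(2,+2) = exp(-r*dt) * [p_u*41.609329 + p_m*23.018265 + p_d*9.683949] = 23.163127
  V(1,-1) = exp(-r*dt) * [p_u*1.506321 + p_m*0.017681 + p_d*0.000000] = 0.233653
  V(1,+0) = exp(-r*dt) * [p_u*9.829813 + p_m*1.506321 + p_d*0.017681] = 2.449597
  V(1,+1) = exp(-r*dt) * [p_u*23.163127 + p_m*9.829813 + p_d*1.506321] = 10.202810
  V(0,+0) = exp(-r*dt) * [p_u*10.202810 + p_m*2.449597 + p_d*0.233653] = 3.169265


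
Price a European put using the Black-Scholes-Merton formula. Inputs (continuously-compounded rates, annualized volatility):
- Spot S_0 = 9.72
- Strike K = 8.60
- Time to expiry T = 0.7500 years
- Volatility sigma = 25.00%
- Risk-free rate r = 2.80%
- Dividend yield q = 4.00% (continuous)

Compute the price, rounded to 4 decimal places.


Answer: Price = 0.3665

Derivation:
d1 = (ln(S/K) + (r - q + 0.5*sigma^2) * T) / (sigma * sqrt(T)) = 0.63213349
d2 = d1 - sigma * sqrt(T) = 0.41562714
exp(-rT) = 0.97921896; exp(-qT) = 0.97044553
P = K * exp(-rT) * N(-d2) - S_0 * exp(-qT) * N(-d1)
N(-d1) = 0.26364983; N(-d2) = 0.33884143
P = 8.6000 * 0.97921896 * 0.33884143 - 9.7200 * 0.97044553 * 0.26364983 = 0.3665


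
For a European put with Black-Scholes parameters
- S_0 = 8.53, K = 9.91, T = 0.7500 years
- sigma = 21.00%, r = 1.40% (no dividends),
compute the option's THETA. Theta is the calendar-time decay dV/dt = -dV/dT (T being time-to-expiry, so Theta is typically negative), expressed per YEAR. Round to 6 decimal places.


Answer: Theta = -0.217893

Derivation:
d1 = -0.6758708963; d2 = -0.8577362311
phi(d1) = 0.3174803769; exp(-qT) = 1.0000000000; exp(-rT) = 0.9895549326
Theta = -S*exp(-qT)*phi(d1)*sigma/(2*sqrt(T)) + r*K*exp(-rT)*N(-d2) - q*S*exp(-qT)*N(-d1)
N(-d1) = 0.7504386914; N(-d2) = 0.8044809355; sqrt(T) = 0.8660254038
Term 1 = -8.5300 * 1.0000000000 * 0.3174803769 * 0.2100 / (2 * 0.8660254038) = -0.3283405987
Term 2 = 0.0140 * 9.9100 * 0.9895549326 * 0.8044809355 = 0.1104478725
Term 3 = 0 (no dividend yield, q = 0)
Theta = -0.3283405987 + (0.1104478725) + (0.0000000000) = -0.217893


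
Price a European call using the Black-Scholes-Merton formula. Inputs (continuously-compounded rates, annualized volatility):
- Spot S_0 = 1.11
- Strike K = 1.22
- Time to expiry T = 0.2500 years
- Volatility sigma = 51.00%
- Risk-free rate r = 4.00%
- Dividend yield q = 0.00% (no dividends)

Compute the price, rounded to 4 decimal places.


d1 = (ln(S/K) + (r - q + 0.5*sigma^2) * T) / (sigma * sqrt(T)) = -0.20383664
d2 = d1 - sigma * sqrt(T) = -0.45883664
exp(-rT) = 0.99004983; exp(-qT) = 1.00000000
C = S_0 * exp(-qT) * N(d1) - K * exp(-rT) * N(d2)
N(d1) = 0.41924058; N(d2) = 0.32317574
C = 1.1100 * 1.00000000 * 0.41924058 - 1.2200 * 0.99004983 * 0.32317574 = 0.0750

Answer: Price = 0.0750


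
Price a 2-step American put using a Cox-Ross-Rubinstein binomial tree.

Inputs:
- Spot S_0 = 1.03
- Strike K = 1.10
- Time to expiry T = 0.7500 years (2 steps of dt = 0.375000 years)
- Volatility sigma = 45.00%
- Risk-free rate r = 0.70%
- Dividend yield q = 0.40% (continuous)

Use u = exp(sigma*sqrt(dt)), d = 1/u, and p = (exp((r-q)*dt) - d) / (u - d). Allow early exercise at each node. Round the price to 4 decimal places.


dt = T/N = 0.375000
u = exp(sigma*sqrt(dt)) = 1.317278; d = 1/u = 0.759141
p = (exp((r-q)*dt) - d) / (u - d) = 0.433558
Discount per step: exp(-r*dt) = 0.997378
Stock lattice S(k, i) with i counting down-moves:
  k=0: S(0,0) = 1.0300
  k=1: S(1,0) = 1.3568; S(1,1) = 0.7819
  k=2: S(2,0) = 1.7873; S(2,1) = 1.0300; S(2,2) = 0.5936
Terminal payoffs V(N, i) = max(K - S_T, 0):
  V(2,0) = 0.000000; V(2,1) = 0.070000; V(2,2) = 0.506416
Backward induction: V(k, i) = exp(-r*dt) * [p * V(k+1, i) + (1-p) * V(k+1, i+1)]; then take max(V_cont, immediate exercise) for American.
  V(1,0) = exp(-r*dt) * [p*0.000000 + (1-p)*0.070000] = 0.039547; exercise = 0.000000; V(1,0) = max -> 0.039547
  V(1,1) = exp(-r*dt) * [p*0.070000 + (1-p)*0.506416] = 0.316373; exercise = 0.318085; V(1,1) = max -> 0.318085
  V(0,0) = exp(-r*dt) * [p*0.039547 + (1-p)*0.318085] = 0.196805; exercise = 0.070000; V(0,0) = max -> 0.196805

Answer: Price = V(0,0) = 0.1968
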